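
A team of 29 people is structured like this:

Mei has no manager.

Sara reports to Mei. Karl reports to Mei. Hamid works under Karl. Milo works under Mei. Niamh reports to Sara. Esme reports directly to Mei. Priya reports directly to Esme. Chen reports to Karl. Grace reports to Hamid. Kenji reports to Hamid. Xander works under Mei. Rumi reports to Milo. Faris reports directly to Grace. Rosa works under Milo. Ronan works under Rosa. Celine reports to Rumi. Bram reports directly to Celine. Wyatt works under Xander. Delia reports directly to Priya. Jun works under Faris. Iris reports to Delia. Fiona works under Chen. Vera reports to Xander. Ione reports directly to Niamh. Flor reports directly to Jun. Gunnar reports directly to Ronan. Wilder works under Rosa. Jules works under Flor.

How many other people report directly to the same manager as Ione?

Ione reports to Niamh, and Niamh has no other direct reports. Ione has 0 peers.

0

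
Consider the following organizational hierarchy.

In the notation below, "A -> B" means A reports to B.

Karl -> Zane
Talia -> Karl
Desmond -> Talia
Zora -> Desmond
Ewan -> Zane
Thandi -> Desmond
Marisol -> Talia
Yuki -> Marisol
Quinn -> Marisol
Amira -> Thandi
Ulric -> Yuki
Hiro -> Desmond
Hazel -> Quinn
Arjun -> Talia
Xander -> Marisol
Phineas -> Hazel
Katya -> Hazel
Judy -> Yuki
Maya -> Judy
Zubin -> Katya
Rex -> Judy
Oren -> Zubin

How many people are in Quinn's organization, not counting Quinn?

Quinn directly manages Hazel. Under Hazel: Katya, Zubin, Oren, Phineas (4). That's 5 in total.

5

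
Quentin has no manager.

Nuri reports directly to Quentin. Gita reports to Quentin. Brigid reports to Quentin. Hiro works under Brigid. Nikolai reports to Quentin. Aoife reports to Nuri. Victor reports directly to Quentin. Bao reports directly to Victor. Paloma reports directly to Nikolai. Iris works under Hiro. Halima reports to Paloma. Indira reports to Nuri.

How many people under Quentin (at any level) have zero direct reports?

6

The people in Quentin's organization with no one reporting to them are Bao, Halima, Iris, Gita, Indira, Aoife. That is 6.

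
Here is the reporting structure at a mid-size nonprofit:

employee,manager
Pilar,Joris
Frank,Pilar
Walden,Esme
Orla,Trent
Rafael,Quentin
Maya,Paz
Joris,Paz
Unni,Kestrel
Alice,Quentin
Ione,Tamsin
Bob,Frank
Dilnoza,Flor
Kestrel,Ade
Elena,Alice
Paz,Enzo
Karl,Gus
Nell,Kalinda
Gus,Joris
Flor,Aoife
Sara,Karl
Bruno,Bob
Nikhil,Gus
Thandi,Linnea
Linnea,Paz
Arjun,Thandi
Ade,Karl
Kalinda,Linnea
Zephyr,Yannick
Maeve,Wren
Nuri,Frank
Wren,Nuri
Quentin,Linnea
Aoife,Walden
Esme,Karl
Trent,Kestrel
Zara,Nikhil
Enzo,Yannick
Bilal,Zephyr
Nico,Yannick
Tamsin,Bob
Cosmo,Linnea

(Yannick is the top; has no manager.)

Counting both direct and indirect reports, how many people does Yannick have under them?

Yannick directly manages Enzo, Zephyr, Nico. Under Enzo: Paz, Maya, Linnea, Cosmo, Thandi, Arjun, Kalinda, Nell, Quentin, Rafael, Alice, Elena, Joris, Gus, Nikhil, Zara, Karl, Sara, Ade, Kestrel, Unni, Trent, Orla, Esme, Walden, Aoife, Flor, Dilnoza, Pilar, Frank, Nuri, Wren, Maeve, Bob, Tamsin, Ione, Bruno (37). Under Zephyr: Bilal (1). Nico has no reports. So Yannick's organization is 3 direct reports plus everyone under them: 38 + 2 + 1 = 41.

41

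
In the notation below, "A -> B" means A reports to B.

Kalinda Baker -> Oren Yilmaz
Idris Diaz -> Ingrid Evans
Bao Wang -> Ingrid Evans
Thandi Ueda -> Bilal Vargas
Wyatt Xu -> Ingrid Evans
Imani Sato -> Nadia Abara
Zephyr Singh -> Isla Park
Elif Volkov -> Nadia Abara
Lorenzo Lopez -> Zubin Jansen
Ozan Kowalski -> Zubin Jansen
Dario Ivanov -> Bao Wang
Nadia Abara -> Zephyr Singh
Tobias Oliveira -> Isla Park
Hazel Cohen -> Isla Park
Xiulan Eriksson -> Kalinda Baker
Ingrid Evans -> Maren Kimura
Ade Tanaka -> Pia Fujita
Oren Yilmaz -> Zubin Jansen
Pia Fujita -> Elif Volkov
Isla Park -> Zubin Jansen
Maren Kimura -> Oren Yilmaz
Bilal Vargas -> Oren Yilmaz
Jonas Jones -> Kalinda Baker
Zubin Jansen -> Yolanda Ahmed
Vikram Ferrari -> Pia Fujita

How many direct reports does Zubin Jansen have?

4

Zubin Jansen directly manages Oren Yilmaz, Isla Park, Ozan Kowalski, Lorenzo Lopez. That is 4 direct reports.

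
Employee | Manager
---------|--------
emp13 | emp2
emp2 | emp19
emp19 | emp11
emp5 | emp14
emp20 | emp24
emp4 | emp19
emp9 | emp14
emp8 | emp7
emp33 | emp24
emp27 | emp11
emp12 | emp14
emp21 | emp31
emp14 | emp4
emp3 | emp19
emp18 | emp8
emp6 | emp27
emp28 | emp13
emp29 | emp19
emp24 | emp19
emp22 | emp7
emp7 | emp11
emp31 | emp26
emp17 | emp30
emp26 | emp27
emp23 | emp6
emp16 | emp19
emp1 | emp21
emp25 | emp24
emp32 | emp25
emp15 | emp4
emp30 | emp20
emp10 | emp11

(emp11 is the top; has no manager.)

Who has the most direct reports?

emp19

Direct-report counts: emp11 has 4; emp27 has 2; emp6 has 1; emp26 has 1; emp31 has 1; emp21 has 1; emp7 has 2; emp8 has 1; emp19 has 6; emp2 has 1; emp13 has 1; emp4 has 2; emp14 has 3; emp24 has 3; emp20 has 1; emp30 has 1; emp25 has 1. The largest is 6, held by emp19.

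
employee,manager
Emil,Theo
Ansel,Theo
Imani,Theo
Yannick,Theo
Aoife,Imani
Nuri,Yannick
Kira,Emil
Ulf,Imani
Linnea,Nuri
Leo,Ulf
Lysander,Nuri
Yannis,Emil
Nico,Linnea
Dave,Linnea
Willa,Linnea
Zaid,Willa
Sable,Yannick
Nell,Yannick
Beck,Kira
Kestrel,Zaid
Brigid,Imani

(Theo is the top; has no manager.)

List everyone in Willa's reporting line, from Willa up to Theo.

Willa -> Linnea -> Nuri -> Yannick -> Theo

Willa reports to Linnea. Linnea reports to Nuri. Nuri reports to Yannick. Yannick reports to Theo. Theo is at the top.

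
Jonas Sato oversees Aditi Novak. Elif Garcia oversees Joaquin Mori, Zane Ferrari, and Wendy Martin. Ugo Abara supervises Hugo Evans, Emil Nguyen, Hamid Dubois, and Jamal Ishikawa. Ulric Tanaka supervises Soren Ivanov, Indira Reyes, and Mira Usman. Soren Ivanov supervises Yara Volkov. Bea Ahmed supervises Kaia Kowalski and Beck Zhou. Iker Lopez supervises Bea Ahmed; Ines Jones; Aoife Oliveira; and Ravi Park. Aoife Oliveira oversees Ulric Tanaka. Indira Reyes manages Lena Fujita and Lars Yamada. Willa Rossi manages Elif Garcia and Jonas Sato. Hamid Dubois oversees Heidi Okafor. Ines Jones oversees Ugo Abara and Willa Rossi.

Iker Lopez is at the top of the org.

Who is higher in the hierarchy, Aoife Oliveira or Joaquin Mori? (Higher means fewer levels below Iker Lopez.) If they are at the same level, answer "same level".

Aoife Oliveira is 1 level below Iker Lopez; Joaquin Mori is 4. Aoife Oliveira is higher.

Aoife Oliveira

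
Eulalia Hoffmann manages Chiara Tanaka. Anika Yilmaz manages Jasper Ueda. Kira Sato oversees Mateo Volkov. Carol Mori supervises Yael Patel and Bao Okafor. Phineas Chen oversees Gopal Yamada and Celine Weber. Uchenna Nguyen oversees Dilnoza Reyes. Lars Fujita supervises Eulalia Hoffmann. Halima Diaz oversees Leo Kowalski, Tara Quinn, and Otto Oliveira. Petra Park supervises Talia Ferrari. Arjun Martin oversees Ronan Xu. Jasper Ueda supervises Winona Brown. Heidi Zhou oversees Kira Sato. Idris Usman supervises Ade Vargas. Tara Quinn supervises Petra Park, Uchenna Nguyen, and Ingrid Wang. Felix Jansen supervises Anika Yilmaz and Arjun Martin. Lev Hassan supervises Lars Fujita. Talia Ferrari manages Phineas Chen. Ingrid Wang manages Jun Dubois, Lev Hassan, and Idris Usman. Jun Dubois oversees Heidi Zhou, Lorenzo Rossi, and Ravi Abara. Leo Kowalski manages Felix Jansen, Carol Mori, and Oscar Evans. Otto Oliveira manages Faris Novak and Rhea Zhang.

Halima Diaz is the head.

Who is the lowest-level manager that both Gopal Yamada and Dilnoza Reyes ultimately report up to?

Tara Quinn

Gopal Yamada's chain of managers is Phineas Chen, Talia Ferrari, Petra Park, Tara Quinn, Halima Diaz. Dilnoza Reyes's chain of managers is Uchenna Nguyen, Tara Quinn, Halima Diaz. The first manager that appears in both chains is Tara Quinn.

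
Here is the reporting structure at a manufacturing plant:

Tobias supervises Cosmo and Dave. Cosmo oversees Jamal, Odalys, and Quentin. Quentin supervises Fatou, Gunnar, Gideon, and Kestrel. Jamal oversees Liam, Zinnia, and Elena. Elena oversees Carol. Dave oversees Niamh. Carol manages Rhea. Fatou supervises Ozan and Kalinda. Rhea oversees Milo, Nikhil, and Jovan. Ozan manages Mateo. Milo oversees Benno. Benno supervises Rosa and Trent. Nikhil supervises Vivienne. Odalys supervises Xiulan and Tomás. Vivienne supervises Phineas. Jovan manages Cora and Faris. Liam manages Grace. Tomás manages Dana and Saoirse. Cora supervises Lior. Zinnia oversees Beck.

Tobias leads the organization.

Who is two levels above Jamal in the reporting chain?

Tobias

Jamal reports to Cosmo, and Cosmo reports to Tobias. So Jamal's skip-level manager is Tobias.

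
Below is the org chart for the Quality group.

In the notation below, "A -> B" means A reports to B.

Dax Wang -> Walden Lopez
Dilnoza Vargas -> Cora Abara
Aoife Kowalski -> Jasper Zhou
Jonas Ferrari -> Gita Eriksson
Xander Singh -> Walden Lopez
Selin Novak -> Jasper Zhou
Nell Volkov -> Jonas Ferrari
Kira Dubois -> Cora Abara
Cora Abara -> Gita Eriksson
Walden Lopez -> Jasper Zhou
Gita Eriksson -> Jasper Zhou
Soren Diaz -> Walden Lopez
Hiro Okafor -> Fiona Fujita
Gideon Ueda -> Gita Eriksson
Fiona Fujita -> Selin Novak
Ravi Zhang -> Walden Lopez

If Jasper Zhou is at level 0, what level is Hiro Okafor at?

Chain from Hiro Okafor up to Jasper Zhou: Hiro Okafor → Fiona Fujita → Selin Novak → Jasper Zhou. That is 3 steps up, so Hiro Okafor is 3 levels below Jasper Zhou.

3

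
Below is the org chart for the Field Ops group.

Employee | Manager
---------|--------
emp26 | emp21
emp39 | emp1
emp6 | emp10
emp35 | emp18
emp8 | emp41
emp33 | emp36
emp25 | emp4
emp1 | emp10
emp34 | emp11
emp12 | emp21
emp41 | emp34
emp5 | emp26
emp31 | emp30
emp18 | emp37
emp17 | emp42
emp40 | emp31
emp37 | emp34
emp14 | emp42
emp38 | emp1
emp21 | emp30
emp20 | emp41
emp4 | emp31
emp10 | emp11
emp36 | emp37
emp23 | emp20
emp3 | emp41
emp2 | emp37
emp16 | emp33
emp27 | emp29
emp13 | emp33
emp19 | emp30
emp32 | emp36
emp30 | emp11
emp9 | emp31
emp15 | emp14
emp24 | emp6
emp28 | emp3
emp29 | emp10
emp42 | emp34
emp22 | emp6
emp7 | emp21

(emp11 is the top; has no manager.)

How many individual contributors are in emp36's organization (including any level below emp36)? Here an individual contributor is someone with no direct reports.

The people in emp36's organization with no one reporting to them are emp32, emp13, emp16. That is 3.

3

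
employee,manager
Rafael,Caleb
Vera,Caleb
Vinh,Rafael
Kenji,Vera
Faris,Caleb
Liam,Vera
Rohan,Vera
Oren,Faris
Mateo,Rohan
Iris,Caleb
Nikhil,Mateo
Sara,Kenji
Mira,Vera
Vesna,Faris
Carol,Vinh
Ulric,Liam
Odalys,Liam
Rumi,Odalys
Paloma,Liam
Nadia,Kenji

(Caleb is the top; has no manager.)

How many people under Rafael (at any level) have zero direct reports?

1

The only person in Rafael's organization with no one reporting to them is Carol. That is 1.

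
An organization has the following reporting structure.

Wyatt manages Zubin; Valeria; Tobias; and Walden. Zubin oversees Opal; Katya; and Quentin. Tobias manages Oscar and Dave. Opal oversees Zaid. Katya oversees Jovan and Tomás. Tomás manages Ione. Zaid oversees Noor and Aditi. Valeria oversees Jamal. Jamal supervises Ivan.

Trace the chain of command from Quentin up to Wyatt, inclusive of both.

Quentin -> Zubin -> Wyatt

Quentin reports to Zubin. Zubin reports to Wyatt. Wyatt is at the top.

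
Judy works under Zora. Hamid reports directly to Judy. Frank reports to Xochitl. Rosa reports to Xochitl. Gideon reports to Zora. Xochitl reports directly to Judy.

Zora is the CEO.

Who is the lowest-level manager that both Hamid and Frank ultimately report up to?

Judy

Hamid's chain of managers is Judy, Zora. Frank's chain of managers is Xochitl, Judy, Zora. The first manager that appears in both chains is Judy.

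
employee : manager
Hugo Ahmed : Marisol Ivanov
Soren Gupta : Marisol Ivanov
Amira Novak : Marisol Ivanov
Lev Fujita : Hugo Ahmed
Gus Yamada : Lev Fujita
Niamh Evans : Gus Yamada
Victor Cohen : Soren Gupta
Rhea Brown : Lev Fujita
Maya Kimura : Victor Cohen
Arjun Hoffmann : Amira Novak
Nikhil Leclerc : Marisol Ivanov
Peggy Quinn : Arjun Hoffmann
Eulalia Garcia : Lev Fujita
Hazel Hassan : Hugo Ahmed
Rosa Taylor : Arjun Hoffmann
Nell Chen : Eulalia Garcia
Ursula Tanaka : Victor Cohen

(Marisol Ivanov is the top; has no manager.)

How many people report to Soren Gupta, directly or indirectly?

3

Soren Gupta directly manages Victor Cohen. Under Victor Cohen: Ursula Tanaka, Maya Kimura (2). That's 3 in total.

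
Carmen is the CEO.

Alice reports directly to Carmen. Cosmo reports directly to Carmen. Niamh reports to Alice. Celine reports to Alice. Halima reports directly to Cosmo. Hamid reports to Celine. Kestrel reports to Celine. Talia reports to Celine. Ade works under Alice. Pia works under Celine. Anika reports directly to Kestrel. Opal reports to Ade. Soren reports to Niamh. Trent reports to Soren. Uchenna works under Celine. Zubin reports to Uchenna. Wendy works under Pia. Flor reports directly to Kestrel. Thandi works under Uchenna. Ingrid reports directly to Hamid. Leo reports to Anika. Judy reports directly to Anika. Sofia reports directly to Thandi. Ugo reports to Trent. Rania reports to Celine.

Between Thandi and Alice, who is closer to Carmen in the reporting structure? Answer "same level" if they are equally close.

Thandi is 4 levels below Carmen; Alice is 1. Alice is higher.

Alice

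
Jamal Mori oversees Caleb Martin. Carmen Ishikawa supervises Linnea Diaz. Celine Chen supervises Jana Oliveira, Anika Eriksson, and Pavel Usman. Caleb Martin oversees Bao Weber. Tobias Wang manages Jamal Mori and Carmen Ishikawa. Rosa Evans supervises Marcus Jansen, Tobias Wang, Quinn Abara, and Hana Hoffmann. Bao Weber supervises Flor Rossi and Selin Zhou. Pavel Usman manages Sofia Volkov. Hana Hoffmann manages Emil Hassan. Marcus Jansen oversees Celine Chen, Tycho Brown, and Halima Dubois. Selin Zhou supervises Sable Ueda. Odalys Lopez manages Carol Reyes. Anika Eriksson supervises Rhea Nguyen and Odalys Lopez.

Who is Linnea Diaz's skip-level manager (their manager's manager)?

Tobias Wang

Linnea Diaz reports to Carmen Ishikawa, and Carmen Ishikawa reports to Tobias Wang. So Linnea Diaz's skip-level manager is Tobias Wang.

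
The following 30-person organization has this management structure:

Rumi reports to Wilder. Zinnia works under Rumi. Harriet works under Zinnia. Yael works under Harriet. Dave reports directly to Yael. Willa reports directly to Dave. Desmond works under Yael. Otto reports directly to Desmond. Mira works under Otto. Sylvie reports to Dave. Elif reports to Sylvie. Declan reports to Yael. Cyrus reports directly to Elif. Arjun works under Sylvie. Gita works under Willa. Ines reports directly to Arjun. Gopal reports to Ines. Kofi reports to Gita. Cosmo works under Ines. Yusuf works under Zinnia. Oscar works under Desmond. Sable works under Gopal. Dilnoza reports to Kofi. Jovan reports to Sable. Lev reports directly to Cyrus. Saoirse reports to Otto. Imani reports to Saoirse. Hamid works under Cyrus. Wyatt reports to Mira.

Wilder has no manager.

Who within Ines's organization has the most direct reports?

Direct-report counts within Ines's organization: Ines has 2; Gopal has 1; Sable has 1. The largest is 2, held by Ines.

Ines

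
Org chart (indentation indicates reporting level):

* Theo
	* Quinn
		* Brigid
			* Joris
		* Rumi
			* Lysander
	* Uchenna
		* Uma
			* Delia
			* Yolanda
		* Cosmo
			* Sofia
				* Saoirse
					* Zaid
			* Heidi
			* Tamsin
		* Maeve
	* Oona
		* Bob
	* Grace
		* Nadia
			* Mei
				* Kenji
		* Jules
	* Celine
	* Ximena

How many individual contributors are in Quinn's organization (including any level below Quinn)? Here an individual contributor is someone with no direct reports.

The people in Quinn's organization with no one reporting to them are Lysander, Joris. That is 2.

2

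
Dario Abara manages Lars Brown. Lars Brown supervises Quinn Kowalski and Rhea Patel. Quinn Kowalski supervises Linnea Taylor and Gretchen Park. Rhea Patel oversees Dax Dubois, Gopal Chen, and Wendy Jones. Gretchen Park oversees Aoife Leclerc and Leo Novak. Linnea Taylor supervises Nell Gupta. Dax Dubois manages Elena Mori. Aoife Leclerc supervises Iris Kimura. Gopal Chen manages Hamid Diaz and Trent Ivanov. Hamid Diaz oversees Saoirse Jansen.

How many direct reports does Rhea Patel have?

Rhea Patel directly manages Dax Dubois, Gopal Chen, Wendy Jones. That is 3 direct reports.

3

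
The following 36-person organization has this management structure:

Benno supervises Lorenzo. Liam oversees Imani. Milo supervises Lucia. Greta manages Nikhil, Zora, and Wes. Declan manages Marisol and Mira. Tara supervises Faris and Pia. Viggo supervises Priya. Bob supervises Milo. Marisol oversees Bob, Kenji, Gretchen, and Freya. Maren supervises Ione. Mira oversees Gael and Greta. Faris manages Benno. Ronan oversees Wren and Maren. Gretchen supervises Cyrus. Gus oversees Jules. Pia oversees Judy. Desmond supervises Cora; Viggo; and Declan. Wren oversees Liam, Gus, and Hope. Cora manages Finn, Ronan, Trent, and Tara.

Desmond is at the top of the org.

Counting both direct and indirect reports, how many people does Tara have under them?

Tara directly manages Pia, Faris. Under Pia: Judy (1). Under Faris: Benno, Lorenzo (2). So Tara's organization is 2 direct reports plus everyone under them: 2 + 3 = 5.

5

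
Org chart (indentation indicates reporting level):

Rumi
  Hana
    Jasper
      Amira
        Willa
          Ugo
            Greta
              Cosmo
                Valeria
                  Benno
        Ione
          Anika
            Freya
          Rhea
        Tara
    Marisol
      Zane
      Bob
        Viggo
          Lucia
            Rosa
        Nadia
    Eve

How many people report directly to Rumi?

1

Rumi directly manages Hana. That is 1 direct report.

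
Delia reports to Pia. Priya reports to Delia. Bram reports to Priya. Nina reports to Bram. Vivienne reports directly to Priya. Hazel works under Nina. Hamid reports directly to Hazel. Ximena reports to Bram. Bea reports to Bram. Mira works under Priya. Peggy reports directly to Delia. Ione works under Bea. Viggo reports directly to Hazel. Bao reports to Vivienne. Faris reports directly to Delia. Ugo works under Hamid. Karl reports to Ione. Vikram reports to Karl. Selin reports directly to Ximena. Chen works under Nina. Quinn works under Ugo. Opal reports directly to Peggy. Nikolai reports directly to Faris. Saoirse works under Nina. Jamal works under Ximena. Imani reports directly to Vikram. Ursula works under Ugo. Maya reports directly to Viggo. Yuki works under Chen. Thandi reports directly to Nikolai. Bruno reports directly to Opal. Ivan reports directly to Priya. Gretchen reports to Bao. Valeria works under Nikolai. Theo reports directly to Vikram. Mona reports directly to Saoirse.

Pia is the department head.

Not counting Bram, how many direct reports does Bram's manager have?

3

Bram reports to Priya. Priya's other direct reports are Vivienne, Mira, Ivan — 3 peers.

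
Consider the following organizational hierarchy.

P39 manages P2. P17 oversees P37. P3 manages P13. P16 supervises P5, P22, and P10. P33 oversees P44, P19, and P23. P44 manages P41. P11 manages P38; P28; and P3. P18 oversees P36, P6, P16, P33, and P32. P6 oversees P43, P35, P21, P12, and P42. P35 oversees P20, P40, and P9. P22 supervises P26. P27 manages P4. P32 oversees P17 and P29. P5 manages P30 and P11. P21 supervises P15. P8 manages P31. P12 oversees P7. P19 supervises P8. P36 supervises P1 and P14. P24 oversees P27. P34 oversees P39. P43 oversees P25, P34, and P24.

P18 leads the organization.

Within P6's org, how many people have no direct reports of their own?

9

The people in P6's organization with no one reporting to them are P42, P7, P15, P9, P40, P20, P4, P2, P25. That is 9.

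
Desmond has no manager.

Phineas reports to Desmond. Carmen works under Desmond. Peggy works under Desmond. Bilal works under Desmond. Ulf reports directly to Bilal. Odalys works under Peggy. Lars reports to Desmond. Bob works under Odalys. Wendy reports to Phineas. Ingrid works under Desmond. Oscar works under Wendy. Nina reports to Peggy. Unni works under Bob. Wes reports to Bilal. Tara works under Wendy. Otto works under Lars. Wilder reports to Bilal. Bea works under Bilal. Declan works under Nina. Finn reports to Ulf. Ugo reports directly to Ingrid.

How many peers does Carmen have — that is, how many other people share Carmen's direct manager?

5

Carmen reports to Desmond. Desmond's other direct reports are Phineas, Peggy, Bilal, Lars, Ingrid — 5 peers.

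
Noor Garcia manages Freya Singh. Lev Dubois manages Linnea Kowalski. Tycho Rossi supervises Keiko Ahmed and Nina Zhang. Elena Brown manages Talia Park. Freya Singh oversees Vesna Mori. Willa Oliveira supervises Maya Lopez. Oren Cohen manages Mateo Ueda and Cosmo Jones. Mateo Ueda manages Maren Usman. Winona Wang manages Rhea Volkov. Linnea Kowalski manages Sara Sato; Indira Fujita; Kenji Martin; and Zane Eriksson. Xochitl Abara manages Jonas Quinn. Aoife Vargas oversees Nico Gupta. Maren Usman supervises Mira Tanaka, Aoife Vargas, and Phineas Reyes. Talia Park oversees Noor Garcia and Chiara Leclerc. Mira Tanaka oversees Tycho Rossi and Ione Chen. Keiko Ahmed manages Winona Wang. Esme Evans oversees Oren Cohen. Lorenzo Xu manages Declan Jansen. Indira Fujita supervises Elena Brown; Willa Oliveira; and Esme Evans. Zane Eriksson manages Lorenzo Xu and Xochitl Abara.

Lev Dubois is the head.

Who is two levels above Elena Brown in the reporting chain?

Linnea Kowalski

Elena Brown reports to Indira Fujita, and Indira Fujita reports to Linnea Kowalski. So Elena Brown's skip-level manager is Linnea Kowalski.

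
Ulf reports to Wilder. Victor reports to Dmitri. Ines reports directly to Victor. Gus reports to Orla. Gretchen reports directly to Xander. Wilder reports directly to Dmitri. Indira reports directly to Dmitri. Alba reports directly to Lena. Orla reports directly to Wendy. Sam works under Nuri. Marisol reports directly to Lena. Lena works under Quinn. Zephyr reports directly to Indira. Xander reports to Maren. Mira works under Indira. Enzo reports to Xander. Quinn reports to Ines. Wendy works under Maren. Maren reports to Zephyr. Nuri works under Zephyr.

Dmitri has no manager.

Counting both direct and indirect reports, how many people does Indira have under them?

Indira directly manages Zephyr, Mira. Under Zephyr: Nuri, Sam, Maren, Wendy, Orla, Gus, Xander, Gretchen, Enzo (9). Mira has no reports. So Indira's organization is 2 direct reports plus everyone under them: 10 + 1 = 11.

11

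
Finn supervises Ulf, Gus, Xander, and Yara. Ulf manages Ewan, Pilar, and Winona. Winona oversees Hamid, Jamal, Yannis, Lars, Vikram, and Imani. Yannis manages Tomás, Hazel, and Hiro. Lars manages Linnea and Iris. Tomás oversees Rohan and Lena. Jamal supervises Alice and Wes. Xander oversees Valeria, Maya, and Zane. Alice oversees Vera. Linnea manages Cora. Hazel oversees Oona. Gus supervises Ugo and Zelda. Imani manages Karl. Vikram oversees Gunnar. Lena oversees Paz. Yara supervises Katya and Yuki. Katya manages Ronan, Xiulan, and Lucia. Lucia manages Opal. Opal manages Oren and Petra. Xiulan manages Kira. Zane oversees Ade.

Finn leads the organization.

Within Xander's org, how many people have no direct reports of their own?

3

The people in Xander's organization with no one reporting to them are Ade, Valeria, Maya. That is 3.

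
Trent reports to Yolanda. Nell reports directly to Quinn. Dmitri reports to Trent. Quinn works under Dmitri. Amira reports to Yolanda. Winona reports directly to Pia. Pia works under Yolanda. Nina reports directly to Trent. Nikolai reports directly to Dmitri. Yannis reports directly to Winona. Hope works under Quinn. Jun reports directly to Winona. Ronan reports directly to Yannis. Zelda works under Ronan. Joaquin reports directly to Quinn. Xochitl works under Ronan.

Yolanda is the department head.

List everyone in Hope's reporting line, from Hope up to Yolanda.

Hope reports to Quinn. Quinn reports to Dmitri. Dmitri reports to Trent. Trent reports to Yolanda. Yolanda is at the top.

Hope -> Quinn -> Dmitri -> Trent -> Yolanda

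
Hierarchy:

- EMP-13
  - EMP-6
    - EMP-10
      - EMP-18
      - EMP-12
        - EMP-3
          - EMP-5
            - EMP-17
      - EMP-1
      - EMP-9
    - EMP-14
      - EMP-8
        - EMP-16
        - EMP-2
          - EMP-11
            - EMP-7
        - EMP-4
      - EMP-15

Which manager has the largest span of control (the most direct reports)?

EMP-10

Direct-report counts: EMP-13 has 1; EMP-6 has 2; EMP-14 has 2; EMP-8 has 3; EMP-2 has 1; EMP-11 has 1; EMP-10 has 4; EMP-12 has 1; EMP-3 has 1; EMP-5 has 1. The largest is 4, held by EMP-10.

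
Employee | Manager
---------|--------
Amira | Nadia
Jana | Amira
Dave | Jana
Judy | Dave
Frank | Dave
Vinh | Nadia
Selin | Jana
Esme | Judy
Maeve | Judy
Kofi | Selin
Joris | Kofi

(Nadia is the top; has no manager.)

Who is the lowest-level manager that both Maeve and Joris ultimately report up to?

Maeve's chain of managers is Judy, Dave, Jana, Amira, Nadia. Joris's chain of managers is Kofi, Selin, Jana, Amira, Nadia. The first manager that appears in both chains is Jana.

Jana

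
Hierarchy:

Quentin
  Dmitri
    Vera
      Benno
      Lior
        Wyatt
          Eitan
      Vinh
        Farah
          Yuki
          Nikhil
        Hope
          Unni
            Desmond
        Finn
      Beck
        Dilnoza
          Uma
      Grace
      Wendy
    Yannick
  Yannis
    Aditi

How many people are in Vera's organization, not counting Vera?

Vera directly manages Benno, Lior, Vinh, Beck, Grace, Wendy. Benno has no reports. Under Lior: Wyatt, Eitan (2). Under Vinh: Finn, Hope, Unni, Desmond, Farah, Nikhil, Yuki (7). Under Beck: Dilnoza, Uma (2). Grace has no reports. Wendy has no reports. So Vera's organization is 6 direct reports plus everyone under them: 1 + 3 + 8 + 3 + 1 + 1 = 17.

17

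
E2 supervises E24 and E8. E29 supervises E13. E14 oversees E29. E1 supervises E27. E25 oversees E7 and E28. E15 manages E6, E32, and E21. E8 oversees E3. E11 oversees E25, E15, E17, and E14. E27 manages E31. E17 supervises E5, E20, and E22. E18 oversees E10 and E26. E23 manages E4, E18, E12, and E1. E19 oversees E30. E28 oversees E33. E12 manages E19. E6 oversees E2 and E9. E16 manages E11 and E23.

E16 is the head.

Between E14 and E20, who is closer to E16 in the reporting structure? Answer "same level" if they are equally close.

E14 is 2 levels below E16; E20 is 3. E14 is higher.

E14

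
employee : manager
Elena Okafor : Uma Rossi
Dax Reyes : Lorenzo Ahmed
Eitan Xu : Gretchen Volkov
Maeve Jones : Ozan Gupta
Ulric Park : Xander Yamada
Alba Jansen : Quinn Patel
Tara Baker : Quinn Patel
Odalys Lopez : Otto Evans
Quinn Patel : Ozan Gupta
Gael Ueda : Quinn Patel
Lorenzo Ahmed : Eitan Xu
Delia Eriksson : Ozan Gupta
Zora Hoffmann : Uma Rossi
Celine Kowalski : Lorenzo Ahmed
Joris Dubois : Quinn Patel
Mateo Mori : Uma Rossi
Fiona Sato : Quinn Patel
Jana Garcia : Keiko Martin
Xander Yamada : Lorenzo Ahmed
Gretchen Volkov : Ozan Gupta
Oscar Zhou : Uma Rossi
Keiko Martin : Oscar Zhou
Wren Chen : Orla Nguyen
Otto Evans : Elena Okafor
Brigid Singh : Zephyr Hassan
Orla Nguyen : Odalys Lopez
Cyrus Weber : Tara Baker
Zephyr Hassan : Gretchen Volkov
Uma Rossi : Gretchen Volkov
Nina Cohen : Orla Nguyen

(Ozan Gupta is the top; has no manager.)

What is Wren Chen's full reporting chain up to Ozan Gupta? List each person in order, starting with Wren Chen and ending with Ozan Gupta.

Wren Chen reports to Orla Nguyen. Orla Nguyen reports to Odalys Lopez. Odalys Lopez reports to Otto Evans. Otto Evans reports to Elena Okafor. Elena Okafor reports to Uma Rossi. Uma Rossi reports to Gretchen Volkov. Gretchen Volkov reports to Ozan Gupta. Ozan Gupta is at the top.

Wren Chen -> Orla Nguyen -> Odalys Lopez -> Otto Evans -> Elena Okafor -> Uma Rossi -> Gretchen Volkov -> Ozan Gupta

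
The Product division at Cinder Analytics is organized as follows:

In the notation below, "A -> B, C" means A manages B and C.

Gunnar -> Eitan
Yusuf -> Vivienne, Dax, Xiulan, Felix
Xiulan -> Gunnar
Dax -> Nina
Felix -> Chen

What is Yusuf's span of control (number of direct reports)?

4

Yusuf directly manages Vivienne, Dax, Xiulan, Felix. That is 4 direct reports.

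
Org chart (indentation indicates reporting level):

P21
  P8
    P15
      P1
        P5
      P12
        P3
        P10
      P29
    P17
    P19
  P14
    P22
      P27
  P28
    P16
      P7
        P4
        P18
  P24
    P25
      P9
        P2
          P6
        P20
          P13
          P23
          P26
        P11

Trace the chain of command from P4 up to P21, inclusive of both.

P4 -> P7 -> P16 -> P28 -> P21

P4 reports to P7. P7 reports to P16. P16 reports to P28. P28 reports to P21. P21 is at the top.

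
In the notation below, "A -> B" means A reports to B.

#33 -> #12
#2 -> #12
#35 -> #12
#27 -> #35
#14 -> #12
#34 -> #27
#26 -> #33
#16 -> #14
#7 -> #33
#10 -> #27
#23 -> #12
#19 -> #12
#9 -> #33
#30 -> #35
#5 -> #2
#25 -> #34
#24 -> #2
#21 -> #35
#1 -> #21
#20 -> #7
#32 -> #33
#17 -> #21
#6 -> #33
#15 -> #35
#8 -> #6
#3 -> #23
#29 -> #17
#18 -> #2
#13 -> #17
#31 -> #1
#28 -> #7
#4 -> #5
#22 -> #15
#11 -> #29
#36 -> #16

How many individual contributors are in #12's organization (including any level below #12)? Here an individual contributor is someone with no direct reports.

19

The people in #12's organization with no one reporting to them are #19, #3, #36, #22, #13, #11, #31, #30, #10, #25, #18, #24, #4, #8, #32, #9, #28, #20, #26. That is 19.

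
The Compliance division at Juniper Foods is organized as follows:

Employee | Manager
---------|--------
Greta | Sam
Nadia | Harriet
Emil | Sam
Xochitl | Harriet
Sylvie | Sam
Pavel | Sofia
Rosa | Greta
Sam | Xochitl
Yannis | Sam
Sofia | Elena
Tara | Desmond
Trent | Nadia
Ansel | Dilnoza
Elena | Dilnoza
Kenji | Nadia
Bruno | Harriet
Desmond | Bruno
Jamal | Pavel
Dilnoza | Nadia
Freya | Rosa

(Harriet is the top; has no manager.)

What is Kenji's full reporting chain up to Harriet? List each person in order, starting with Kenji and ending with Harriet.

Kenji reports to Nadia. Nadia reports to Harriet. Harriet is at the top.

Kenji -> Nadia -> Harriet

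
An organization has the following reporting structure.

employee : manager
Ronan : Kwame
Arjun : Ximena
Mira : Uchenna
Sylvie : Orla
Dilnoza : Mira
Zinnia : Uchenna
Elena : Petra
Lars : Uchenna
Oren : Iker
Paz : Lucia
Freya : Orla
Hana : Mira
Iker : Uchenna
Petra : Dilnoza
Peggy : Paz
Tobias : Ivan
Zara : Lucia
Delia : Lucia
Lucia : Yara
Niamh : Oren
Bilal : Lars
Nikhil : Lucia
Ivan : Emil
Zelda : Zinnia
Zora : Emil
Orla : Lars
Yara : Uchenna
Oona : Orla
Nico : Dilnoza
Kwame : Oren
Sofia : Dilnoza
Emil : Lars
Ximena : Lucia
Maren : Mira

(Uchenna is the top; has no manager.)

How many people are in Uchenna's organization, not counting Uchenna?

34

Uchenna directly manages Lars, Iker, Mira, Zinnia, Yara. Under Lars: Bilal, Orla, Sylvie, Freya, Oona, Emil, Zora, Ivan, Tobias (9). Under Iker: Oren, Niamh, Kwame, Ronan (4). Under Mira: Hana, Maren, Dilnoza, Nico, Sofia, Petra, Elena (7). Under Zinnia: Zelda (1). Under Yara: Lucia, Nikhil, Ximena, Arjun, Delia, Zara, Paz, Peggy (8). So Uchenna's organization is 5 direct reports plus everyone under them: 10 + 5 + 8 + 2 + 9 = 34.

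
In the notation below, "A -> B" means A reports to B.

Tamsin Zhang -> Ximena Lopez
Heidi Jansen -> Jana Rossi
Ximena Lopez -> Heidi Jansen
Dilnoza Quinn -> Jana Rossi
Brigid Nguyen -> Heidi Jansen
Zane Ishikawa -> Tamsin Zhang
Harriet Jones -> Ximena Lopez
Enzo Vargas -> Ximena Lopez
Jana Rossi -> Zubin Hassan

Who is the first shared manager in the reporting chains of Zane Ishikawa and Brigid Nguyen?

Zane Ishikawa's chain of managers is Tamsin Zhang, Ximena Lopez, Heidi Jansen, Jana Rossi, Zubin Hassan. Brigid Nguyen's chain of managers is Heidi Jansen, Jana Rossi, Zubin Hassan. The first manager that appears in both chains is Heidi Jansen.

Heidi Jansen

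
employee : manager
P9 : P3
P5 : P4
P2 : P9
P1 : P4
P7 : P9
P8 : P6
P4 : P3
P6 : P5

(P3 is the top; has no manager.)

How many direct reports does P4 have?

P4 directly manages P1, P5. That is 2 direct reports.

2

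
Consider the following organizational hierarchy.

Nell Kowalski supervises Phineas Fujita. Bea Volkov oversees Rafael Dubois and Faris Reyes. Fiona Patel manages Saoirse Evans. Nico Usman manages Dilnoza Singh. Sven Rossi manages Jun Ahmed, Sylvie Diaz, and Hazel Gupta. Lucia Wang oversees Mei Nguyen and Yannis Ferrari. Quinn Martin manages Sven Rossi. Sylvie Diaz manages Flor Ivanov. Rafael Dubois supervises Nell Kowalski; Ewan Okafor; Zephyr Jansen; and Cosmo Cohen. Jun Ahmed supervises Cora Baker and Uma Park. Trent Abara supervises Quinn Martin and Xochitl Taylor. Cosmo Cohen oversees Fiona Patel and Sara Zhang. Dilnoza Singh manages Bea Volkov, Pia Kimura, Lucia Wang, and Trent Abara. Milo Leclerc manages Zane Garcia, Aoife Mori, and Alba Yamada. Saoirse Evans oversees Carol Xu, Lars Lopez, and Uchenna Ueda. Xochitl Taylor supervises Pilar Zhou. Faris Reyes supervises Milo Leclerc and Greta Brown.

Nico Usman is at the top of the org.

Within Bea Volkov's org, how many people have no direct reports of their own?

11

The people in Bea Volkov's organization with no one reporting to them are Greta Brown, Alba Yamada, Aoife Mori, Zane Garcia, Ewan Okafor, Zephyr Jansen, Phineas Fujita, Sara Zhang, Uchenna Ueda, Lars Lopez, Carol Xu. That is 11.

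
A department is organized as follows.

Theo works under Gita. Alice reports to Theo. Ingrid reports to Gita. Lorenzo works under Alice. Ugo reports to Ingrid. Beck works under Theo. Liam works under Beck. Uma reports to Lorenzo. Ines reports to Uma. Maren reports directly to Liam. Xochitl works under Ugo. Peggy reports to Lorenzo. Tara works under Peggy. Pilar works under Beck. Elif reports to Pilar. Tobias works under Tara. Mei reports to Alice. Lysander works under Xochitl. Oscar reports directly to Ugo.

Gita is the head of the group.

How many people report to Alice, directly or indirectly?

Alice directly manages Lorenzo, Mei. Under Lorenzo: Peggy, Tara, Tobias, Uma, Ines (5). Mei has no reports. So Alice's organization is 2 direct reports plus everyone under them: 6 + 1 = 7.

7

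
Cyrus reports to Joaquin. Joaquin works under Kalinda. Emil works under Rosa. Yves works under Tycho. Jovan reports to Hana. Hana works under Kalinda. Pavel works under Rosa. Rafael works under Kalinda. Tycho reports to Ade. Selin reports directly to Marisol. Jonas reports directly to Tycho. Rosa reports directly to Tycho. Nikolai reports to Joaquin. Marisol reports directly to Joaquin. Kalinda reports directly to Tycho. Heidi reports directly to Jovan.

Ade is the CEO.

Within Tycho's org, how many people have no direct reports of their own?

The people in Tycho's organization with no one reporting to them are Jonas, Emil, Pavel, Yves, Rafael, Nikolai, Selin, Cyrus, Heidi. That is 9.

9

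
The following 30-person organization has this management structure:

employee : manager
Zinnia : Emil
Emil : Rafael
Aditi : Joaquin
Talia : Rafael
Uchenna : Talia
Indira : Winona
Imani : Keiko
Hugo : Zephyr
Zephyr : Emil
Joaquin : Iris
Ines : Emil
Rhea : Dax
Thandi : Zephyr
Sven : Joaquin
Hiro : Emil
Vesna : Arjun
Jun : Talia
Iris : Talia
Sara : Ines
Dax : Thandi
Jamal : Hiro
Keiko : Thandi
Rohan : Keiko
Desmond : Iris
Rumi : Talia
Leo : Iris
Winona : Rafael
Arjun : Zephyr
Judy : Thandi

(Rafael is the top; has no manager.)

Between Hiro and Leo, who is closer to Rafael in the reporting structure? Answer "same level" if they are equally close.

Hiro

Hiro is 2 levels below Rafael; Leo is 3. Hiro is higher.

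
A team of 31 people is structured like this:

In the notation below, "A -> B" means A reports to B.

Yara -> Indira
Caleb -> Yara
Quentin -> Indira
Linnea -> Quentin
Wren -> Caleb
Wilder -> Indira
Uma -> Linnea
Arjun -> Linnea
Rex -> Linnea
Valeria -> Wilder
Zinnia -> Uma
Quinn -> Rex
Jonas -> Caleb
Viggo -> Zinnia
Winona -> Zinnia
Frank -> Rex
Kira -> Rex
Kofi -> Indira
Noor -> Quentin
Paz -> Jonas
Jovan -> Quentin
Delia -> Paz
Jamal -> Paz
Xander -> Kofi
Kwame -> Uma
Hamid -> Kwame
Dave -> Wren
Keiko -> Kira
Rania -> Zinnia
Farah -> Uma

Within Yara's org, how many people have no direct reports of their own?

The people in Yara's organization with no one reporting to them are Jamal, Delia, Dave. That is 3.

3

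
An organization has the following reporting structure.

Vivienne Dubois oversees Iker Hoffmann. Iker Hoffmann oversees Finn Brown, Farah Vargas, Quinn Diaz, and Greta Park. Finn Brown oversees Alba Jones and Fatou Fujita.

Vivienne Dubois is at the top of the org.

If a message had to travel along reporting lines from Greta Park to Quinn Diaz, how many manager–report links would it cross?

Greta Park is 1 level below Iker Hoffmann, and Quinn Diaz is 1 level below Iker Hoffmann (their lowest common manager). The shortest path runs up from Greta Park to Iker Hoffmann and back down to Quinn Diaz: 1 + 1 = 2 links.

2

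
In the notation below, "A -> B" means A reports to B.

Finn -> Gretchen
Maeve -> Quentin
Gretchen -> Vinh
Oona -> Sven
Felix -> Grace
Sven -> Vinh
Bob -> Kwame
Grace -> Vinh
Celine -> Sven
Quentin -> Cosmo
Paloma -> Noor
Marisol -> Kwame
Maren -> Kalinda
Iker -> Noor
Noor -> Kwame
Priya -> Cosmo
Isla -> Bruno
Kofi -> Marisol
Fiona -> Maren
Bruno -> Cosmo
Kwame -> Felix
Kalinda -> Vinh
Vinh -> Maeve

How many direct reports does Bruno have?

Bruno directly manages Isla. That is 1 direct report.

1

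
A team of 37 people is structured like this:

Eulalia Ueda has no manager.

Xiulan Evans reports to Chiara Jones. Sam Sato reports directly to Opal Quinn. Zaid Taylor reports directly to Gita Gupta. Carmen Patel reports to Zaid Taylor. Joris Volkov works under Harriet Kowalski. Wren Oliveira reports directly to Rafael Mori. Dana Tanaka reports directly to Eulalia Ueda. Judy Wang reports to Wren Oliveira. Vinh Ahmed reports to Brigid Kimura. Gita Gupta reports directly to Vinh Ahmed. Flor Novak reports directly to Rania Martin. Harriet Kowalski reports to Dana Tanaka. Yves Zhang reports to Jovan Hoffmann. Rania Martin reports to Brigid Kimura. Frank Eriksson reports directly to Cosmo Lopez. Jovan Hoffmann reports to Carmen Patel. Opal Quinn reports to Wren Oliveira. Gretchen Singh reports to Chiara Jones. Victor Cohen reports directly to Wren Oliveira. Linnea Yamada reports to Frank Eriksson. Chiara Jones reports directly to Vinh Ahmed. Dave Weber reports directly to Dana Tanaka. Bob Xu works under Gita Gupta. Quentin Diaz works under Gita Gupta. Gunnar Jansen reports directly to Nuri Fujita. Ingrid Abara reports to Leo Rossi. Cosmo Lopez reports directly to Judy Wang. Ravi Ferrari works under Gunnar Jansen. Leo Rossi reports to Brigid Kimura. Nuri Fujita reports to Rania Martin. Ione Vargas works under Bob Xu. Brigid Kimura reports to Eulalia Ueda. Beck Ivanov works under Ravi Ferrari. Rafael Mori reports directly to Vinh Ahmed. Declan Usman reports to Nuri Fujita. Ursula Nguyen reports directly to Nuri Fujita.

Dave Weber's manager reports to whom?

Eulalia Ueda

Dave Weber reports to Dana Tanaka, and Dana Tanaka reports to Eulalia Ueda. So Dave Weber's skip-level manager is Eulalia Ueda.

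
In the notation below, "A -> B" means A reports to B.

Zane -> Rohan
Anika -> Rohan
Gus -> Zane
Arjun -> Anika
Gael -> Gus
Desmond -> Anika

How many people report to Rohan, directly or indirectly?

Rohan directly manages Zane, Anika. Under Zane: Gus, Gael (2). Under Anika: Desmond, Arjun (2). So Rohan's organization is 2 direct reports plus everyone under them: 3 + 3 = 6.

6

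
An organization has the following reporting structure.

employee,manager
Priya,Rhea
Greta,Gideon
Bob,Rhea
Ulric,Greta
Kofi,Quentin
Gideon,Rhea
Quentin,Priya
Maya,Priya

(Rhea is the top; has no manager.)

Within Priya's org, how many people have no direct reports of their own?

2

The people in Priya's organization with no one reporting to them are Maya, Kofi. That is 2.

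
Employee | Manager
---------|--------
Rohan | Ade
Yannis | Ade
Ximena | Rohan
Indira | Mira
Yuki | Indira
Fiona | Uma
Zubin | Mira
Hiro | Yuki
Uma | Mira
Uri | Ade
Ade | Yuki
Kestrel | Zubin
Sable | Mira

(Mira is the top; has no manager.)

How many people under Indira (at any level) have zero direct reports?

4

The people in Indira's organization with no one reporting to them are Hiro, Uri, Ximena, Yannis. That is 4.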